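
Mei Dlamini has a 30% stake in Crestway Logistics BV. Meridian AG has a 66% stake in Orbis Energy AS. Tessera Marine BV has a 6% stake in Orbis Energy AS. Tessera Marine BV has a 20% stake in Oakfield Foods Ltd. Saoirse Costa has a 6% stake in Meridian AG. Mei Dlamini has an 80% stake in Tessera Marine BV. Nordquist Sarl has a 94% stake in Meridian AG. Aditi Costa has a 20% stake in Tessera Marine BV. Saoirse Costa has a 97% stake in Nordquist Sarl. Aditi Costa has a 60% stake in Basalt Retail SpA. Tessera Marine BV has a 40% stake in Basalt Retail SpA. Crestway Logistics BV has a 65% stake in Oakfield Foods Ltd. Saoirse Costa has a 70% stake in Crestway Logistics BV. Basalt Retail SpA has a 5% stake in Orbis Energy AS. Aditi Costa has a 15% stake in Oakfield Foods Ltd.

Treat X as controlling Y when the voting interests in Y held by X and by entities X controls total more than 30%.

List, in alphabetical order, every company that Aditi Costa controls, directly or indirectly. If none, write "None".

Aditi holds 60% of Basalt, so Aditi controls Basalt.
No other company's threshold is met.

Basalt Retail SpA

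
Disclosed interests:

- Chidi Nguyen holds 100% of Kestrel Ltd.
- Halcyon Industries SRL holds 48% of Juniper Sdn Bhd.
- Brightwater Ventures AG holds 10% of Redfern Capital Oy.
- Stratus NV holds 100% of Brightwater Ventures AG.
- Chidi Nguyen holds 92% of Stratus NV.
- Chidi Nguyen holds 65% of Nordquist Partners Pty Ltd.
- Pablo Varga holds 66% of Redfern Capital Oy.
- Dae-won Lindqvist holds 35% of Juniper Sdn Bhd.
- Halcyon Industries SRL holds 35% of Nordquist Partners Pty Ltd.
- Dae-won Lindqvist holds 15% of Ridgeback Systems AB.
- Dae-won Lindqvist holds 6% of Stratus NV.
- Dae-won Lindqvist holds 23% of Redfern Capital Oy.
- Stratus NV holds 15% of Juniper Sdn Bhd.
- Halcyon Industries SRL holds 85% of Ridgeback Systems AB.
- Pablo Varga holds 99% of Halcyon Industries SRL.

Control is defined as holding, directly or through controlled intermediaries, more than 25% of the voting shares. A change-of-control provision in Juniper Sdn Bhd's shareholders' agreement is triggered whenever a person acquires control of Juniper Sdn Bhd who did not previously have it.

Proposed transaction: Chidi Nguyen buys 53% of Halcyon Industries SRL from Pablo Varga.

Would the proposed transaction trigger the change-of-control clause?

The purchase adds only to Chidi's holdings (Pablo's stake shrinks), so Chidi is the only person who could newly come to control Juniper.
Chidi holds 100% of Kestrel, so Chidi controls Kestrel.
Chidi holds 92% of Stratus, so Chidi controls Stratus.
Stratus holds 100% of Brightwater, so Chidi controls Brightwater.
Chidi holds 65% of Nordquist, so Chidi controls Nordquist.
In Juniper, Chidi's side holds only 15%, not > 25%.
So before the transaction, Chidi does not control Juniper.
After the purchase, Chidi holds 53% of Halcyon directly, and Pablo's stake falls to 46%.
Chidi holds 53% of Halcyon, so Chidi controls Halcyon.
Halcyon and Stratus together hold 48% + 15% = 63% of Juniper, so Chidi controls Juniper.
Chidi did not control Juniper before and does after, so the clause is triggered.

Yes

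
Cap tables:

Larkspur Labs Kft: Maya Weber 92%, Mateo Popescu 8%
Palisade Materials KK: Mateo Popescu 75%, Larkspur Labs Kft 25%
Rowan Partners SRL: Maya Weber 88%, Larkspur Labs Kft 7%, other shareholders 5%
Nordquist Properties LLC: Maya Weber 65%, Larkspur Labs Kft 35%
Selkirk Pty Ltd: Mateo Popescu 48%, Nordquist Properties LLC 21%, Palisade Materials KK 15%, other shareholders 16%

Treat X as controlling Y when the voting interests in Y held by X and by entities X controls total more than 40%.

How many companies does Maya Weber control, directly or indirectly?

3

Maya holds 92% of Larkspur, so Maya controls Larkspur.
Maya and Larkspur together hold 88% + 7% = 95% of Rowan, so Maya controls Rowan.
Maya and Larkspur together hold 65% + 35% = 100% of Nordquist, so Maya controls Nordquist.
No other company's threshold is met.
Maya controls 3 companies.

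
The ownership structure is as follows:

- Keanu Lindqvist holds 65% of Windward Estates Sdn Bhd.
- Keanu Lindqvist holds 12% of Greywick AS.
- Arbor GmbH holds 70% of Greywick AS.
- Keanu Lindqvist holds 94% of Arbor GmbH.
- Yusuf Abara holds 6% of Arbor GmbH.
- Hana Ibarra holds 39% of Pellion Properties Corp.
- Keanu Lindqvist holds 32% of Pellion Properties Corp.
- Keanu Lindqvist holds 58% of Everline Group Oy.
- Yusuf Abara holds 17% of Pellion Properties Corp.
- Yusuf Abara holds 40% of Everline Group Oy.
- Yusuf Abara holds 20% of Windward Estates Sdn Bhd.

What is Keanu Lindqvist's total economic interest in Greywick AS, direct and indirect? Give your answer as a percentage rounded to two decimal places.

Keanu reaches Greywick along 2 paths.
Via Arbor: 94% × 70% = 65.8%.
Direct stake: 12% = 12%.
Total: 65.8% + 12% = 77.8%.
Rounded: 77.80%.

77.80%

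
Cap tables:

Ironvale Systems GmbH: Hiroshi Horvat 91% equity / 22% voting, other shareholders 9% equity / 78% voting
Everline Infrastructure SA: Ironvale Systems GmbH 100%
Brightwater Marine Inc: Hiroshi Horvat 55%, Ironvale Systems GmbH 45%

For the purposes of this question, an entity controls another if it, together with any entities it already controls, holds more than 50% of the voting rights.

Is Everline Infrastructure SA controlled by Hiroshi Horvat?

No

Hiroshi holds 55% of Brightwater, so Hiroshi controls Brightwater.
Neither Hiroshi nor any entity Hiroshi controls holds any voting interest in Everline.
So Hiroshi does not control Everline.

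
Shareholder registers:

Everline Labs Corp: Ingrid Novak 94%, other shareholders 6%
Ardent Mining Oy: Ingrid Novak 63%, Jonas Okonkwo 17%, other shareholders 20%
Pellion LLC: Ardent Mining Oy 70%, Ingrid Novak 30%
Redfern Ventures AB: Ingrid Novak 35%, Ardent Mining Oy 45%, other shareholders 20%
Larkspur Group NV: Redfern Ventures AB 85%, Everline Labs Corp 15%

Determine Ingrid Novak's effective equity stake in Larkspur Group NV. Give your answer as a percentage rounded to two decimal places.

67.95%

Ingrid reaches Larkspur along 3 paths.
Via Redfern: 35% × 85% = 29.75%.
Via Ardent → Redfern: 63% × 45% × 85% = 24.0975%.
Via Everline: 94% × 15% = 14.1%.
Total: 29.75% + 24.0975% + 14.1% = 67.9475%.
Rounded: 67.95%.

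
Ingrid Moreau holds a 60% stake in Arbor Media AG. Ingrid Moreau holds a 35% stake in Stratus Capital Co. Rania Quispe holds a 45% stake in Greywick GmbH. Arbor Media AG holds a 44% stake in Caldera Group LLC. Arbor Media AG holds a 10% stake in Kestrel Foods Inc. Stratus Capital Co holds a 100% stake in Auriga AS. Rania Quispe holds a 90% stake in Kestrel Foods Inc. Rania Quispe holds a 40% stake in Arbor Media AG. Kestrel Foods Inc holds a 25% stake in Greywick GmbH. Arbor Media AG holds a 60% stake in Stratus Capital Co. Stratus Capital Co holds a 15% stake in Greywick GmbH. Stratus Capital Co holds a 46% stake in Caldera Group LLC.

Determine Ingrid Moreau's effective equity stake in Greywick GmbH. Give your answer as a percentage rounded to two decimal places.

Ingrid reaches Greywick along 3 paths.
Via Arbor → Kestrel: 60% × 10% × 25% = 1.5%.
Via Stratus: 35% × 15% = 5.25%.
Via Arbor → Stratus: 60% × 60% × 15% = 5.4%.
Total: 1.5% + 5.25% + 5.4% = 12.15%.

12.15%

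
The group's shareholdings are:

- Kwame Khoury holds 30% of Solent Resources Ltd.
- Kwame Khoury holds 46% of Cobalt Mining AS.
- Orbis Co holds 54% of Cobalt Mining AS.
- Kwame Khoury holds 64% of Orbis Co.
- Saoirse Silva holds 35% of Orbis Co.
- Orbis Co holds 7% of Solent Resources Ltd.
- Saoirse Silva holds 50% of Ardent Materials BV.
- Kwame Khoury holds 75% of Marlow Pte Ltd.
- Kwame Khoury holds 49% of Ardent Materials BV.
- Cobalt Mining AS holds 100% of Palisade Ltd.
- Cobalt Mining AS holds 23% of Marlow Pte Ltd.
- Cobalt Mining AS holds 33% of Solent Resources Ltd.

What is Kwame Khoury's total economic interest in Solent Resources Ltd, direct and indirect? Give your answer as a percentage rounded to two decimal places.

61.06%

Kwame reaches Solent along 4 paths.
Direct stake: 30% = 30%.
Via Orbis: 64% × 7% = 4.48%.
Via Orbis → Cobalt: 64% × 54% × 33% = 11.4048%.
Via Cobalt: 46% × 33% = 15.18%.
Total: 30% + 4.48% + 11.4048% + 15.18% = 61.0648%.
Rounded: 61.06%.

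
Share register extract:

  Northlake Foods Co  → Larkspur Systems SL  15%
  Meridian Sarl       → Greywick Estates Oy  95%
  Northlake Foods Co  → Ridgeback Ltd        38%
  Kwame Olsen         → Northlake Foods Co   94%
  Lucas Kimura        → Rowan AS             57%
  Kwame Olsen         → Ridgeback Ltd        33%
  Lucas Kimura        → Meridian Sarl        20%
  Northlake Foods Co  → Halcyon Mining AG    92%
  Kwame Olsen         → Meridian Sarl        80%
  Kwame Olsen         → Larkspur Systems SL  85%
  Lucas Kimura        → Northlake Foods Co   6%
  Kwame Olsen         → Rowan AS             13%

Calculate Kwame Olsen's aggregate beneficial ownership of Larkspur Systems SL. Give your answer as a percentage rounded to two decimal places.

99.10%

Kwame reaches Larkspur along 2 paths.
Direct stake: 85% = 85%.
Via Northlake: 94% × 15% = 14.1%.
Total: 85% + 14.1% = 99.1%.
Rounded: 99.10%.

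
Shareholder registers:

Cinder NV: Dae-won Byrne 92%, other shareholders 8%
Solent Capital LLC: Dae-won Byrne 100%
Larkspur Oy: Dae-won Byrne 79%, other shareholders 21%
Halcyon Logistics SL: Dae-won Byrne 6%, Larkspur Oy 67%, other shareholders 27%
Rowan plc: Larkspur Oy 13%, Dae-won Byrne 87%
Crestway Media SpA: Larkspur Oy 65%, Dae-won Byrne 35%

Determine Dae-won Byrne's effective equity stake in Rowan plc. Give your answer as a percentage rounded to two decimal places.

97.27%

Dae-won reaches Rowan along 2 paths.
Via Larkspur: 79% × 13% = 10.27%.
Direct stake: 87% = 87%.
Total: 10.27% + 87% = 97.27%.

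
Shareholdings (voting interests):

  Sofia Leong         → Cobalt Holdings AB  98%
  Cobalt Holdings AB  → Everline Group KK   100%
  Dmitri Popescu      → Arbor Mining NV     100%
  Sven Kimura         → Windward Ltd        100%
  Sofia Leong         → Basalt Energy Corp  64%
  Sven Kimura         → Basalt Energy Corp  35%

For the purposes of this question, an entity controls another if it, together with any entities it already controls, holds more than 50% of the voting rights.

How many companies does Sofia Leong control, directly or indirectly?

3

Sofia holds 98% of Cobalt, so Sofia controls Cobalt.
Sofia holds 64% of Basalt, so Sofia controls Basalt.
Cobalt holds 100% of Everline, so Sofia controls Everline.
No other company's threshold is met.
Sofia controls 3 companies.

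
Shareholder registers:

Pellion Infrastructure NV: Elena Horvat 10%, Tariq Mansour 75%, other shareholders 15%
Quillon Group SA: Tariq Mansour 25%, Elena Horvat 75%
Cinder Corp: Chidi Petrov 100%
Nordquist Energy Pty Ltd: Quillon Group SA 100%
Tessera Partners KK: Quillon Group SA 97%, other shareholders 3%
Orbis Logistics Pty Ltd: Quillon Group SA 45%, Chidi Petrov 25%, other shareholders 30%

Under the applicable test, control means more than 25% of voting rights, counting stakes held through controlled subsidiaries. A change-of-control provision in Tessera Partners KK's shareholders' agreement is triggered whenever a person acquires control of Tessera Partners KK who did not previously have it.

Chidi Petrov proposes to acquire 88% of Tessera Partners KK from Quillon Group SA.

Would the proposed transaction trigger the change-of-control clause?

Yes

The purchase adds only to Chidi's holdings (Quillon's stake shrinks), so Chidi is the only person who could newly come to control Tessera.
Chidi holds 100% of Cinder, so Chidi controls Cinder.
Neither Chidi nor any entity Chidi controls holds any voting interest in Tessera.
So before the transaction, Chidi does not control Tessera.
After the purchase, Chidi holds 88% of Tessera directly, and Quillon's stake falls to 9%.
Chidi holds 88% of Tessera, so Chidi controls Tessera.
Chidi did not control Tessera before and does after, so the clause is triggered.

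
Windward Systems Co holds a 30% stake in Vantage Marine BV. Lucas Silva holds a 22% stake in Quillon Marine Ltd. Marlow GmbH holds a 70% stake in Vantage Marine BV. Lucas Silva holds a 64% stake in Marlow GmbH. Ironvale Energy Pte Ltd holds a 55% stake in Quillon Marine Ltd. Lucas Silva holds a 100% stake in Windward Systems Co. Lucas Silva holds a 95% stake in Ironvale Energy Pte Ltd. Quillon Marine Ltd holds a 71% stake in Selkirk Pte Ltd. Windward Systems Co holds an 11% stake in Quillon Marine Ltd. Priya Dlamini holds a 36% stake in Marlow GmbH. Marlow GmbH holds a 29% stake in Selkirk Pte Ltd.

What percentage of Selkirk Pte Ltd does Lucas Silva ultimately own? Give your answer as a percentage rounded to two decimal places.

Lucas reaches Selkirk along 4 paths.
Via Windward → Quillon: 100% × 11% × 71% = 7.81%.
Via Ironvale → Quillon: 95% × 55% × 71% = 37.0975%.
Via Quillon: 22% × 71% = 15.62%.
Via Marlow: 64% × 29% = 18.56%.
Total: 7.81% + 37.0975% + 15.62% + 18.56% = 79.0875%.
Rounded: 79.09%.

79.09%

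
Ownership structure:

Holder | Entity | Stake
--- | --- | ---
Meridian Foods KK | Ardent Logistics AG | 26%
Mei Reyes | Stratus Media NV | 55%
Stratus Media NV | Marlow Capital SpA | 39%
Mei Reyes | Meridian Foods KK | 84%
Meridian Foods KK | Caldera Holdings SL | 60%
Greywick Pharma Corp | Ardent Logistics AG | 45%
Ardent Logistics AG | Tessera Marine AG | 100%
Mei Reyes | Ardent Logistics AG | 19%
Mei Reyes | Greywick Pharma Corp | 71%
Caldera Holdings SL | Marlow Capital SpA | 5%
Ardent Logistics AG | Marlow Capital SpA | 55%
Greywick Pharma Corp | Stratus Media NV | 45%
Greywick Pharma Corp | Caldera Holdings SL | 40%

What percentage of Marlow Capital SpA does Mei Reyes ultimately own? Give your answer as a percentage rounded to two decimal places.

Mei reaches Marlow along 7 paths.
Via Meridian → Ardent: 84% × 26% × 55% = 12.012%.
Via Ardent: 19% × 55% = 10.45%.
Via Greywick → Ardent: 71% × 45% × 55% = 17.5725%.
Via Greywick → Stratus: 71% × 45% × 39% = 12.4605%.
Via Stratus: 55% × 39% = 21.45%.
Via Meridian → Caldera: 84% × 60% × 5% = 2.52%.
Via Greywick → Caldera: 71% × 40% × 5% = 1.42%.
Total: 12.012% + 10.45% + 17.5725% + 12.4605% + 21.45% + 2.52% + 1.42% = 77.885%.
Rounded: 77.89%.

77.89%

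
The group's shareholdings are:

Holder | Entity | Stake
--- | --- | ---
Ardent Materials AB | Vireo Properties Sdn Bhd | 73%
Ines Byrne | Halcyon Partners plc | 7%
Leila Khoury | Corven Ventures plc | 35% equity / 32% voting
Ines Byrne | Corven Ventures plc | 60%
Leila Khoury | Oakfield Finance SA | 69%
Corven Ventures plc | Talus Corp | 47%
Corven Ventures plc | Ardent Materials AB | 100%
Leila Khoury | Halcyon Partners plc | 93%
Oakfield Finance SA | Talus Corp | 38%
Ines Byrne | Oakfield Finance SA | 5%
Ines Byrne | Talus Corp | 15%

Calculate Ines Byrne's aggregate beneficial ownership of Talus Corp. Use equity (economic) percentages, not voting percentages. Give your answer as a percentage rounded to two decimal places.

Ines reaches Talus along 3 paths.
Via Oakfield: 5% × 38% = 1.9%.
Direct stake: 15% = 15%.
Via Corven: 60% × 47% = 28.2%.
Total: 1.9% + 15% + 28.2% = 45.1%.
Rounded: 45.10%.

45.10%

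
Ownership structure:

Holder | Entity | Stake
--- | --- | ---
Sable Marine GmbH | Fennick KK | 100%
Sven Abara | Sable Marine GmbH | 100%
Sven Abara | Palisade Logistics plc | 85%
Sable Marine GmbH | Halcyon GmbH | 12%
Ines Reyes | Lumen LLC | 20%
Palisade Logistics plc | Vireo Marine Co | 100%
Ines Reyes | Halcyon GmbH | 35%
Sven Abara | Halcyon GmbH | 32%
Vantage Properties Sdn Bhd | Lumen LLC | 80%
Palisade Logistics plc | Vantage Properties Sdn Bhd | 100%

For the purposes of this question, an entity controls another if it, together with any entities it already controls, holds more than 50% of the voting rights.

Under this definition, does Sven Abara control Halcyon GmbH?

Sven holds 100% of Sable, so Sven controls Sable.
Sven holds 85% of Palisade, so Sven controls Palisade.
Sable holds 100% of Fennick, so Sven controls Fennick.
Palisade holds 100% of Vireo, so Sven controls Vireo.
Palisade holds 100% of Vantage, so Sven controls Vantage.
Vantage holds 80% of Lumen, so Sven controls Lumen.
In Halcyon, Sven's side holds only 12% + 32% = 44%, not > 50%.
So Sven does not control Halcyon.

No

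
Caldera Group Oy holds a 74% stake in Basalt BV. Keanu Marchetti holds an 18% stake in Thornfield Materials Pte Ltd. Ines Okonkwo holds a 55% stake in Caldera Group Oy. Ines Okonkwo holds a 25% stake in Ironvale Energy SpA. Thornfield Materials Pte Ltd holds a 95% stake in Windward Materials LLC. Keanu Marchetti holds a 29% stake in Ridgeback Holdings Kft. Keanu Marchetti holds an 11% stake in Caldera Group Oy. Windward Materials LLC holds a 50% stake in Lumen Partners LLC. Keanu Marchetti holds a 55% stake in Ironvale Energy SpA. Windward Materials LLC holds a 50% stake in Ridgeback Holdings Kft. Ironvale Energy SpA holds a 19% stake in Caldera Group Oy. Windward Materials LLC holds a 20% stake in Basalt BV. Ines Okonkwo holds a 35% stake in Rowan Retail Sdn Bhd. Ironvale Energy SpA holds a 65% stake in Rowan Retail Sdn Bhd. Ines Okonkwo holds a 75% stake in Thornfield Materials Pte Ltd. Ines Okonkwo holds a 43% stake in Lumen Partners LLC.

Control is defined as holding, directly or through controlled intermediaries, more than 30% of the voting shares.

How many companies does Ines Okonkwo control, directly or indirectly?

Ines holds 75% of Thornfield, so Ines controls Thornfield.
Thornfield holds 95% of Windward, so Ines controls Windward.
Ines holds 55% of Caldera, so Ines controls Caldera.
Windward holds 50% of Ridgeback, so Ines controls Ridgeback.
Windward and Caldera together hold 20% + 74% = 94% of Basalt, so Ines controls Basalt.
Ines holds 35% of Rowan, so Ines controls Rowan.
Ines and Windward together hold 43% + 50% = 93% of Lumen, so Ines controls Lumen.
No other company's threshold is met.
Ines controls 7 companies.

7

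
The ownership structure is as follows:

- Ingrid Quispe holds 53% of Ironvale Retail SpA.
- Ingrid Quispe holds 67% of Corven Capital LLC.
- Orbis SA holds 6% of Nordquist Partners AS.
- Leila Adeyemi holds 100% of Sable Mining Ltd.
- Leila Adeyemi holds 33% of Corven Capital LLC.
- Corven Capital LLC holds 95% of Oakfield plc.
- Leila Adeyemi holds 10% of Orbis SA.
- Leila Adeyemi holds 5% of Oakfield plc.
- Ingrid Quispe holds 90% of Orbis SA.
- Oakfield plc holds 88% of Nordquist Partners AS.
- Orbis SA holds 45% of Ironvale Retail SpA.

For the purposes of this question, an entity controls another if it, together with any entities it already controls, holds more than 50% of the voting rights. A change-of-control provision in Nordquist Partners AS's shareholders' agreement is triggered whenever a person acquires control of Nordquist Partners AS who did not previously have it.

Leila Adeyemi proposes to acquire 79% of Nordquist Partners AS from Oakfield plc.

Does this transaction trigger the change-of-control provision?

Yes

The purchase adds only to Leila's holdings (Oakfield's stake shrinks), so Leila is the only person who could newly come to control Nordquist.
Leila holds 100% of Sable, so Leila controls Sable.
Neither Leila nor any entity Leila controls holds any voting interest in Nordquist.
So before the transaction, Leila does not control Nordquist.
After the purchase, Leila holds 79% of Nordquist directly, and Oakfield's stake falls to 9%.
Leila holds 79% of Nordquist, so Leila controls Nordquist.
Leila did not control Nordquist before and does after, so the clause is triggered.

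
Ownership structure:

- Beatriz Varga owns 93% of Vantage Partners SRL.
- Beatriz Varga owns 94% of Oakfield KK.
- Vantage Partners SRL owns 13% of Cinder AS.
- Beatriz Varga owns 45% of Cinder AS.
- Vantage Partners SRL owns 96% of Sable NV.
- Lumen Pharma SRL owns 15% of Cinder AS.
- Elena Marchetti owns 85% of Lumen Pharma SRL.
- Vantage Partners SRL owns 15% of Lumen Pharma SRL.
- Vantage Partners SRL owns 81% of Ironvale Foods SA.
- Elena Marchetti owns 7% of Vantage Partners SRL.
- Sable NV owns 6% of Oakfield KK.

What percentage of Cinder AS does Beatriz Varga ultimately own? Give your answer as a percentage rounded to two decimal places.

59.18%

Beatriz reaches Cinder along 3 paths.
Via Vantage: 93% × 13% = 12.09%.
Via Vantage → Lumen: 93% × 15% × 15% = 2.0925%.
Direct stake: 45% = 45%.
Total: 12.09% + 2.0925% + 45% = 59.1825%.
Rounded: 59.18%.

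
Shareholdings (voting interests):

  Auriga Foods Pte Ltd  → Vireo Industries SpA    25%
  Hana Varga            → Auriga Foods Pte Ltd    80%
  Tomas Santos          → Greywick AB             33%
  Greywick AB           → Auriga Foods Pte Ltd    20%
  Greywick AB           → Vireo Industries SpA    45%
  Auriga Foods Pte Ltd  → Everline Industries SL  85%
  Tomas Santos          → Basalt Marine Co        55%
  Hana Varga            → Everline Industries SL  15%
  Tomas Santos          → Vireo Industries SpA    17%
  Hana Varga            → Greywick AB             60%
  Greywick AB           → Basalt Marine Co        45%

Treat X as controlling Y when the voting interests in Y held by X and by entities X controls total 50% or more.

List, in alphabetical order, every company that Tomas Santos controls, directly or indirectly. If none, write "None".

Basalt Marine Co

Tomas holds 55% of Basalt, so Tomas controls Basalt.
No other company's threshold is met.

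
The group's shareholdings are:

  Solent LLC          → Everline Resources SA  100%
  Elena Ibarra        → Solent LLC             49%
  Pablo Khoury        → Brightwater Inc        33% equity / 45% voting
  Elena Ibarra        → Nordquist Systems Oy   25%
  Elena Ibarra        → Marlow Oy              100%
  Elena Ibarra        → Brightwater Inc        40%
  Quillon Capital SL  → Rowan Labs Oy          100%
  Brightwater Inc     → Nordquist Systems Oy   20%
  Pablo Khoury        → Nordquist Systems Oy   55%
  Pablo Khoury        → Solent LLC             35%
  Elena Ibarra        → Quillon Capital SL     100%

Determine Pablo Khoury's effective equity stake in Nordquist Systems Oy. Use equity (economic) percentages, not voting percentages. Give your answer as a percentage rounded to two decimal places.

Pablo reaches Nordquist along 2 paths.
Via Brightwater: 33% × 20% = 6.6%.
Direct stake: 55% = 55%.
Total: 6.6% + 55% = 61.6%.
Rounded: 61.60%.

61.60%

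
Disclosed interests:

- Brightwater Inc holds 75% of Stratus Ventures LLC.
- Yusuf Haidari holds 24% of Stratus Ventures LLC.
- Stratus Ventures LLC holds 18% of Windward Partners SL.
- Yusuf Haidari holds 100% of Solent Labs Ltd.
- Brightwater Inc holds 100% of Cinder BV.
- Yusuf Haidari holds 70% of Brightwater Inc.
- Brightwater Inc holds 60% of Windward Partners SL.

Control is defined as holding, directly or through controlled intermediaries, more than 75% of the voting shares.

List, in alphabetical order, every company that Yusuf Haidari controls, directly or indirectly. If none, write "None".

Yusuf holds 100% of Solent, so Yusuf controls Solent.
No other company's threshold is met.

Solent Labs Ltd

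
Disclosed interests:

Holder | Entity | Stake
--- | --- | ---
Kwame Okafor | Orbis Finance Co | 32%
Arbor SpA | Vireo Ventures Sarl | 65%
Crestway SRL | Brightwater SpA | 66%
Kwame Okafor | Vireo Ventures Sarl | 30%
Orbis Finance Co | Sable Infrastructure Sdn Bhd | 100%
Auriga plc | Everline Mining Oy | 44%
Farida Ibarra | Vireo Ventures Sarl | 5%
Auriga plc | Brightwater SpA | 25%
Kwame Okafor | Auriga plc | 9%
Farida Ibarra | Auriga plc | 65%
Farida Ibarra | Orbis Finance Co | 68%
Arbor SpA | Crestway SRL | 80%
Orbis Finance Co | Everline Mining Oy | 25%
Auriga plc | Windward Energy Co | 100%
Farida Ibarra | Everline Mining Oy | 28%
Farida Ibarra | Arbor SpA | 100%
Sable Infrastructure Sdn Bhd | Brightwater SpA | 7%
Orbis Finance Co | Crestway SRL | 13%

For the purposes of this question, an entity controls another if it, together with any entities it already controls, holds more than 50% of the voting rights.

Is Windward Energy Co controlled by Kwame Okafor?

No

Kwame's largest direct stake is 32% in Orbis, which does not meet the threshold, so Kwame controls no company.
Neither Kwame nor any entity Kwame controls holds any voting interest in Windward.
So Kwame does not control Windward.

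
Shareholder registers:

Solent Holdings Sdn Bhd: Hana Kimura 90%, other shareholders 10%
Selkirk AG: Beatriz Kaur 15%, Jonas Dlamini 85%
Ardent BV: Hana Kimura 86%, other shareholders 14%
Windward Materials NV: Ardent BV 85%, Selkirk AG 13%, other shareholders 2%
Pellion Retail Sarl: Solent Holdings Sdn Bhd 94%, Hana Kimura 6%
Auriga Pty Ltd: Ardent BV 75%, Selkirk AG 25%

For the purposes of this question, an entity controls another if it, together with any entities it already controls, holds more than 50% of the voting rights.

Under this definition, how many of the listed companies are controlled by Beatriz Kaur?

0

Beatriz's largest direct stake is 15% in Selkirk, which does not meet the threshold.
Beatriz controls 0 companies.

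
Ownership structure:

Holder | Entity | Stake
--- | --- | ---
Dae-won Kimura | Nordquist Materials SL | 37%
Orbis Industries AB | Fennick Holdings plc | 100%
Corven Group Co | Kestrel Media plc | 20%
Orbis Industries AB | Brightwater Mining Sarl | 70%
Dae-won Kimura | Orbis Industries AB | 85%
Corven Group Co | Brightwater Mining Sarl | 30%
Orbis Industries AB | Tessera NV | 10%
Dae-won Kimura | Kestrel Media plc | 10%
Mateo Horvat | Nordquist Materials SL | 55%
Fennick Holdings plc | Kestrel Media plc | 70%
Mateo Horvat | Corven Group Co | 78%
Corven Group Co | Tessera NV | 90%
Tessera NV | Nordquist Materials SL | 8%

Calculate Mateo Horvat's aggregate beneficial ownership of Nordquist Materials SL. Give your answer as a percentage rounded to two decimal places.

Mateo reaches Nordquist along 2 paths.
Via Corven → Tessera: 78% × 90% × 8% = 5.616%.
Direct stake: 55% = 55%.
Total: 5.616% + 55% = 60.616%.
Rounded: 60.62%.

60.62%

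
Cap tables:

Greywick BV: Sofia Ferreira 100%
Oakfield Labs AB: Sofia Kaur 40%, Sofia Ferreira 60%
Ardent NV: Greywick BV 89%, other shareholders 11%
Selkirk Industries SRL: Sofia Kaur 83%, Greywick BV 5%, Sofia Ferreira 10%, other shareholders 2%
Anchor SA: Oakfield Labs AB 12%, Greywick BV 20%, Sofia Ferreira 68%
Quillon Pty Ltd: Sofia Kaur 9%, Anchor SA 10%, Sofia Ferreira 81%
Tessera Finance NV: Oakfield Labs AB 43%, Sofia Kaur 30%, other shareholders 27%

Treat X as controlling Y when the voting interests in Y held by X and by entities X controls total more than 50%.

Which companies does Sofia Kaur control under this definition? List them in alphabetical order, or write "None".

Sofia Kaur holds 83% of Selkirk, so Sofia Kaur controls Selkirk.
No other company's threshold is met.

Selkirk Industries SRL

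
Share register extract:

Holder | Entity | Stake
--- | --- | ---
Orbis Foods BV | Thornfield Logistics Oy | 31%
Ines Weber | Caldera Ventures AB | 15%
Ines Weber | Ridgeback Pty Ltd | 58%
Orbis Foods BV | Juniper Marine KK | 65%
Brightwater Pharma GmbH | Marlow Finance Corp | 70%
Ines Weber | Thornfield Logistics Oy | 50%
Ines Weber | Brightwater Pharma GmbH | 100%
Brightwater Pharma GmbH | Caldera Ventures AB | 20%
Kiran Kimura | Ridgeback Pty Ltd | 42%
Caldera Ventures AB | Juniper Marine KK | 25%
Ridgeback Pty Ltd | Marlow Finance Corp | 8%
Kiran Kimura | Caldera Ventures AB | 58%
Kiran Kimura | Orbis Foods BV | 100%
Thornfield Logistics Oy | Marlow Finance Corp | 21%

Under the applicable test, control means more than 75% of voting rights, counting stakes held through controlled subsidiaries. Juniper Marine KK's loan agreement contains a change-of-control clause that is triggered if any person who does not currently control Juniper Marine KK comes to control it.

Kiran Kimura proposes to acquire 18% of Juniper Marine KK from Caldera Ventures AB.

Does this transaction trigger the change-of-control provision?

Yes

The purchase adds only to Kiran's holdings (Caldera's stake shrinks), so Kiran is the only person who could newly come to control Juniper.
Kiran holds 100% of Orbis, so Kiran controls Orbis.
In Juniper, Kiran's side holds only 65%, not > 75%.
So before the transaction, Kiran does not control Juniper.
After the purchase, Kiran holds 18% of Juniper directly, and Caldera's stake falls to 7%.
Orbis and Kiran together hold 65% + 18% = 83% of Juniper, so Kiran controls Juniper.
Kiran did not control Juniper before and does after, so the clause is triggered.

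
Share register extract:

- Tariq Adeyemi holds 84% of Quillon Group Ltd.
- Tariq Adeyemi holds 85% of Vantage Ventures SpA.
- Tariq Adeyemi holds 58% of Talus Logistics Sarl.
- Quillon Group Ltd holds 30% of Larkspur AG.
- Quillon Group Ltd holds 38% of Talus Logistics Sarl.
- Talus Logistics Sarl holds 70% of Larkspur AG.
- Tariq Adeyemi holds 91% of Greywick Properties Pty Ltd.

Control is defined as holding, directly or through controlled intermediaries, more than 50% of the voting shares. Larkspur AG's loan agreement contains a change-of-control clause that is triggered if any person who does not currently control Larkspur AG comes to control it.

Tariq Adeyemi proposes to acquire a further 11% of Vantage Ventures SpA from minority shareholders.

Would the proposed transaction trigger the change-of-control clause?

The purchase changes only Tariq's holdings, so Tariq is the only person who could newly come to control Larkspur.
Tariq holds 84% of Quillon, so Tariq controls Quillon.
Tariq and Quillon together hold 58% + 38% = 96% of Talus, so Tariq controls Talus.
Talus and Quillon together hold 70% + 30% = 100% of Larkspur, so Tariq controls Larkspur.
So Tariq already controls Larkspur before the transaction.
After the purchase, Tariq's direct stake in Vantage rises to 85% + 11% = 96%.
Tariq controlled Larkspur already, so this is not a new person acquiring control; every other person's position is unchanged or reduced.
No new person acquires control, so the clause is not triggered.

No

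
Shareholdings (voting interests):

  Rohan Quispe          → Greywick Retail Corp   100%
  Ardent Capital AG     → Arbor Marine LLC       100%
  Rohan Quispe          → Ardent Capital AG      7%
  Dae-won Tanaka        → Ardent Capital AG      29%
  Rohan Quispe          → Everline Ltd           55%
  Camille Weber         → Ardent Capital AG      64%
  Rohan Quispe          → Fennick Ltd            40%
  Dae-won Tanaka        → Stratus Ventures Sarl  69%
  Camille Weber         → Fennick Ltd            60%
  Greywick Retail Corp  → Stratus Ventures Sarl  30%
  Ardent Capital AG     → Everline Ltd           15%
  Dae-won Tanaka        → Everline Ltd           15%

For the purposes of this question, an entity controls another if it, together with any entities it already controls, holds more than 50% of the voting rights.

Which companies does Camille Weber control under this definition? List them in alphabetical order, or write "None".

Camille holds 64% of Ardent, so Camille controls Ardent.
Ardent holds 100% of Arbor, so Camille controls Arbor.
Camille holds 60% of Fennick, so Camille controls Fennick.
No other company's threshold is met.

Arbor Marine LLC, Ardent Capital AG, Fennick Ltd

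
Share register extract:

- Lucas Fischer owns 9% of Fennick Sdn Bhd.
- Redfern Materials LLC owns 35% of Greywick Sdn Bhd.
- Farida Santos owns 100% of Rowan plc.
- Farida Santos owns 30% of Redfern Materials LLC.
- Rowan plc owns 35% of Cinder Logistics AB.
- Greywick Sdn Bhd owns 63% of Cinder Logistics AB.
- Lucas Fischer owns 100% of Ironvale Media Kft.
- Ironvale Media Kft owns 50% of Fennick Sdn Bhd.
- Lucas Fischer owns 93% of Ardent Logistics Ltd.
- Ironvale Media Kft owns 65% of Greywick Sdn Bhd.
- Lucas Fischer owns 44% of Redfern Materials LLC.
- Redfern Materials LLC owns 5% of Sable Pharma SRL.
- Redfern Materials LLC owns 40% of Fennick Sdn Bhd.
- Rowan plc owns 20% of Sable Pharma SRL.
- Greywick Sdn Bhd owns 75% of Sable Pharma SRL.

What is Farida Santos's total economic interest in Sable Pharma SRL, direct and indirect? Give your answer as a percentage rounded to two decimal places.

29.38%

Farida reaches Sable along 3 paths.
Via Redfern: 30% × 5% = 1.5%.
Via Redfern → Greywick: 30% × 35% × 75% = 7.875%.
Via Rowan: 100% × 20% = 20%.
Total: 1.5% + 7.875% + 20% = 29.375%.
Rounded: 29.38%.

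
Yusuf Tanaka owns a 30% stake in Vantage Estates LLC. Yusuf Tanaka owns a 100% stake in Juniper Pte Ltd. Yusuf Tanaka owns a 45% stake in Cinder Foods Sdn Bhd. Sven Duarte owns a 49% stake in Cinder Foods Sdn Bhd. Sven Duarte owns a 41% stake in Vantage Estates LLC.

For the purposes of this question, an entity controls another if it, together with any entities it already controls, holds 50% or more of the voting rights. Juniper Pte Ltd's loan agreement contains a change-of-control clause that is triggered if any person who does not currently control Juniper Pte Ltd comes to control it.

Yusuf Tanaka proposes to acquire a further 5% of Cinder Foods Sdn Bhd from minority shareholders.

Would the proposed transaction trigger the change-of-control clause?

The purchase changes only Yusuf's holdings, so Yusuf is the only person who could newly come to control Juniper.
Yusuf holds 100% of Juniper, so Yusuf controls Juniper.
So Yusuf already controls Juniper before the transaction.
After the purchase, Yusuf's direct stake in Cinder rises to 45% + 5% = 50%.
Yusuf controlled Juniper already, so this is not a new person acquiring control; every other person's position is unchanged or reduced.
No new person acquires control, so the clause is not triggered.

No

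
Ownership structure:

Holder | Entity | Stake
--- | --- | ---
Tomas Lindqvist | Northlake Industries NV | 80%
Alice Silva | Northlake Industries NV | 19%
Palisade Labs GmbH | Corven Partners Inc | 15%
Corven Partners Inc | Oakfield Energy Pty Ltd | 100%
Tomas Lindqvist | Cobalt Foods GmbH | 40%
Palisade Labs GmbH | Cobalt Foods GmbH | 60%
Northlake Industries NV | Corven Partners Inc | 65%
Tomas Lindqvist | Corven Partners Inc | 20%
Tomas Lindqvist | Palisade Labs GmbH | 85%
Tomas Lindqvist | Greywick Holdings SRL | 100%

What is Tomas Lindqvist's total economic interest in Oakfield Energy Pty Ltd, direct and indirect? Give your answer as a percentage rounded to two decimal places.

84.75%

Tomas reaches Oakfield along 3 paths.
Via Palisade → Corven: 85% × 15% × 100% = 12.75%.
Via Northlake → Corven: 80% × 65% × 100% = 52%.
Via Corven: 20% × 100% = 20%.
Total: 12.75% + 52% + 20% = 84.75%.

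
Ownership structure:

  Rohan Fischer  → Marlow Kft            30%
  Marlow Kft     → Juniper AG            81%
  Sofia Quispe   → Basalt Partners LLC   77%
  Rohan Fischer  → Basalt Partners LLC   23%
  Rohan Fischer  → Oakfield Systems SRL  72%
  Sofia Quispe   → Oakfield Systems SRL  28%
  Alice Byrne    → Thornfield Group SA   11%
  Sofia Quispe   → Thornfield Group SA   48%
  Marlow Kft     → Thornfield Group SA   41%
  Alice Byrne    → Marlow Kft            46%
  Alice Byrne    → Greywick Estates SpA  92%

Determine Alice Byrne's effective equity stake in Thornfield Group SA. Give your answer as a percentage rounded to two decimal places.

Alice reaches Thornfield along 2 paths.
Via Marlow: 46% × 41% = 18.86%.
Direct stake: 11% = 11%.
Total: 18.86% + 11% = 29.86%.

29.86%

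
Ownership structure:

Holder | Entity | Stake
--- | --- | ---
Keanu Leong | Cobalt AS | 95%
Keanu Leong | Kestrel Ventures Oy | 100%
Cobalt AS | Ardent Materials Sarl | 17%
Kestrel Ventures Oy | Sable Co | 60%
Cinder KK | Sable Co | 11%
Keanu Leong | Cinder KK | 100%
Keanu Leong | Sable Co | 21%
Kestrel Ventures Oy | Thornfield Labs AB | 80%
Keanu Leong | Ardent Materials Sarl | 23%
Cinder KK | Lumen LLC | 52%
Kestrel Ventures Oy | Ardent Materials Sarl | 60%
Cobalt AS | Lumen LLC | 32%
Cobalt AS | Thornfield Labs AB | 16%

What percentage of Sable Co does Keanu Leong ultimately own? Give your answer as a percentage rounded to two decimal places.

92.00%

Keanu reaches Sable along 3 paths.
Via Cinder: 100% × 11% = 11%.
Via Kestrel: 100% × 60% = 60%.
Direct stake: 21% = 21%.
Total: 11% + 60% + 21% = 92%.
Rounded: 92.00%.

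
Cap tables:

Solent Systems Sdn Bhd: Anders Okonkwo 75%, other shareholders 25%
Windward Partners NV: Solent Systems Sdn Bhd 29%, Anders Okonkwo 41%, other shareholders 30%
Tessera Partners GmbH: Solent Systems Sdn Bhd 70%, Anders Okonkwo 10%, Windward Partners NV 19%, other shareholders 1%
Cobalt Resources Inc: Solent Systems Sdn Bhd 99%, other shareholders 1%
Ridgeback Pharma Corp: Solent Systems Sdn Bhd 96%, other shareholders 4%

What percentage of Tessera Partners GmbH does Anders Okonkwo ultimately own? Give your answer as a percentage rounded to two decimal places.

Anders reaches Tessera along 4 paths.
Via Solent: 75% × 70% = 52.5%.
Direct stake: 10% = 10%.
Via Solent → Windward: 75% × 29% × 19% = 4.1325%.
Via Windward: 41% × 19% = 7.79%.
Total: 52.5% + 10% + 4.1325% + 7.79% = 74.4225%.
Rounded: 74.42%.

74.42%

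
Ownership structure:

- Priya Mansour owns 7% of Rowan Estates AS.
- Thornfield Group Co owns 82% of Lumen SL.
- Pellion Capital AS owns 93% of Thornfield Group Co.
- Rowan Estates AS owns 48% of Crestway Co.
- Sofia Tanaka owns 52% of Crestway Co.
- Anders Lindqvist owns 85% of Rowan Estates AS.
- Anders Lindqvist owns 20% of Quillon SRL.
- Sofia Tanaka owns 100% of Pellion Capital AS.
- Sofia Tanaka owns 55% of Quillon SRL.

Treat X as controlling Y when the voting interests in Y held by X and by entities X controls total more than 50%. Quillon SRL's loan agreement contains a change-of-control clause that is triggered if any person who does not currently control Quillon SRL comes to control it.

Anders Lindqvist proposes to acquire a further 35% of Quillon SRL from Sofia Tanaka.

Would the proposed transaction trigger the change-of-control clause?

The purchase adds only to Anders's holdings (Sofia's stake shrinks), so Anders is the only person who could newly come to control Quillon.
Anders holds 85% of Rowan, so Anders controls Rowan.
In Quillon, Anders's side holds only 20%, not > 50%.
So before the transaction, Anders does not control Quillon.
After the purchase, Anders's direct stake in Quillon rises to 20% + 35% = 55%, and Sofia's stake falls to 20%.
Anders holds 55% of Quillon, so Anders controls Quillon.
Anders did not control Quillon before and does after, so the clause is triggered.

Yes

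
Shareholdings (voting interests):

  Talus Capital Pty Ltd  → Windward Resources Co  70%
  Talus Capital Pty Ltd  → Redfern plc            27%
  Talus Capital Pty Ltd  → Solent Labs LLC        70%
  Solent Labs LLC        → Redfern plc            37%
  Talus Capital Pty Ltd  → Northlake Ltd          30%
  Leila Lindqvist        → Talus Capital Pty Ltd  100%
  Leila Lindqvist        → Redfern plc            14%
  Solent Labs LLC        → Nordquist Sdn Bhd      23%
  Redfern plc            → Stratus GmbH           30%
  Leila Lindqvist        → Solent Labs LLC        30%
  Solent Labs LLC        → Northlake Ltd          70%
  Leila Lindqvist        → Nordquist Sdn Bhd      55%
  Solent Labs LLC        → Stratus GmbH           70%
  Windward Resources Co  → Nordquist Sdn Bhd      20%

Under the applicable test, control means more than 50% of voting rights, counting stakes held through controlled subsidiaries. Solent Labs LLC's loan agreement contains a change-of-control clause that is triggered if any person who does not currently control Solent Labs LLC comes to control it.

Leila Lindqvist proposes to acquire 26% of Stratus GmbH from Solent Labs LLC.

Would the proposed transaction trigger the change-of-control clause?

No

The purchase adds only to Leila's holdings (Solent's stake shrinks), so Leila is the only person who could newly come to control Solent.
Leila holds 100% of Talus, so Leila controls Talus.
Leila and Talus together hold 30% + 70% = 100% of Solent, so Leila controls Solent.
So Leila already controls Solent before the transaction.
After the purchase, Leila holds 26% of Stratus directly, and Solent's stake falls to 44%.
Leila controlled Solent already, so this is not a new person acquiring control; every other person's position is unchanged or reduced.
No new person acquires control, so the clause is not triggered.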